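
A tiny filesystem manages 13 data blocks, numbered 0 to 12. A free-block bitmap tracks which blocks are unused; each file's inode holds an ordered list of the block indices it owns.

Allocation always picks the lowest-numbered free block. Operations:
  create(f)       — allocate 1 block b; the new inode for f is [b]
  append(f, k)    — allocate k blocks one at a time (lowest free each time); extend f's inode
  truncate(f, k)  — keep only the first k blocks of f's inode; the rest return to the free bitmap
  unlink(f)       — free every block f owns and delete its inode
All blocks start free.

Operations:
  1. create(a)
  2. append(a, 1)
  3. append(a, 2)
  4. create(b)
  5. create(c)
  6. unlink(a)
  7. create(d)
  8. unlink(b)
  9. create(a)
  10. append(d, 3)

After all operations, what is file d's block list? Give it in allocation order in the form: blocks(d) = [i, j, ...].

  1. create(a)  ⇒  F............  {a→[0]}
  2. append(a, 1)  ⇒  FF...........  {a→[0, 1]}
  3. append(a, 2)  ⇒  FFFF.........  {a→[0, 1, 2, 3]}
  4. create(b)  ⇒  FFFFF........  {a→[0, 1, 2, 3]; b→[4]}
  5. create(c)  ⇒  FFFFFF.......  {a→[0, 1, 2, 3]; b→[4]; c→[5]}
  6. unlink(a)  ⇒  ....FF.......  {b→[4]; c→[5]}
  7. create(d)  ⇒  F...FF.......  {b→[4]; c→[5]; d→[0]}
  8. unlink(b)  ⇒  F....F.......  {c→[5]; d→[0]}
  9. create(a)  ⇒  FF...F.......  {a→[1]; c→[5]; d→[0]}
  10. append(d, 3)  ⇒  FFFFFF.......  {a→[1]; c→[5]; d→[0, 2, 3, 4]}

blocks(d) = [0, 2, 3, 4]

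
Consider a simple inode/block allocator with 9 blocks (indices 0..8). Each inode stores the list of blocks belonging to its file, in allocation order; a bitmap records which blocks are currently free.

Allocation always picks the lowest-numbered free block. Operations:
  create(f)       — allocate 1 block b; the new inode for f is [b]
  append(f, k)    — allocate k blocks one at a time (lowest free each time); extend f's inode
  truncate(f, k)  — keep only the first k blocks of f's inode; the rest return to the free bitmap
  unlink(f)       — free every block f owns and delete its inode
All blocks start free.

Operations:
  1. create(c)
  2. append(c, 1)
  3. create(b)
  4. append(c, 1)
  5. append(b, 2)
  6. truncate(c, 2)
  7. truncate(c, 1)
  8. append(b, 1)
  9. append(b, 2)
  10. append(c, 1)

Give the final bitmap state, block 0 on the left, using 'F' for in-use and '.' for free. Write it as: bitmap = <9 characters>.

create(c): bitmap=F........ | c=[0]
append(c, 1): bitmap=FF....... | c=[0, 1]
create(b): bitmap=FFF...... | b=[2] c=[0, 1]
append(c, 1): bitmap=FFFF..... | b=[2] c=[0, 1, 3]
append(b, 2): bitmap=FFFFFF... | b=[2, 4, 5] c=[0, 1, 3]
truncate(c, 2): bitmap=FFF.FF... | b=[2, 4, 5] c=[0, 1]
truncate(c, 1): bitmap=F.F.FF... | b=[2, 4, 5] c=[0]
append(b, 1): bitmap=FFF.FF... | b=[2, 4, 5, 1] c=[0]
append(b, 2): bitmap=FFFFFFF.. | b=[2, 4, 5, 1, 3, 6] c=[0]
append(c, 1): bitmap=FFFFFFFF. | b=[2, 4, 5, 1, 3, 6] c=[0, 7]

bitmap = FFFFFFFF.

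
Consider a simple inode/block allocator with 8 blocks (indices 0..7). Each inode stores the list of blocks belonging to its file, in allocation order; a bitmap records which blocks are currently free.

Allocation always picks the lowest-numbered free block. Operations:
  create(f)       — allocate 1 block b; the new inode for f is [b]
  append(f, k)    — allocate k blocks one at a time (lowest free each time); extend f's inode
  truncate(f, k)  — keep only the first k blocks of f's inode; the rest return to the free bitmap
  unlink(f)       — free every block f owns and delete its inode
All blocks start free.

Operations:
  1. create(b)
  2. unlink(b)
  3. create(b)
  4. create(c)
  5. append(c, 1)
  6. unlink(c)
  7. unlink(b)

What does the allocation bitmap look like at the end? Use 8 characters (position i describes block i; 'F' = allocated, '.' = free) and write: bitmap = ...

  1. create(b)  ⇒  F.......  {b→[0]}
  2. unlink(b)  ⇒  ........  {}
  3. create(b)  ⇒  F.......  {b→[0]}
  4. create(c)  ⇒  FF......  {b→[0]; c→[1]}
  5. append(c, 1)  ⇒  FFF.....  {b→[0]; c→[1, 2]}
  6. unlink(c)  ⇒  F.......  {b→[0]}
  7. unlink(b)  ⇒  ........  {}

bitmap = ........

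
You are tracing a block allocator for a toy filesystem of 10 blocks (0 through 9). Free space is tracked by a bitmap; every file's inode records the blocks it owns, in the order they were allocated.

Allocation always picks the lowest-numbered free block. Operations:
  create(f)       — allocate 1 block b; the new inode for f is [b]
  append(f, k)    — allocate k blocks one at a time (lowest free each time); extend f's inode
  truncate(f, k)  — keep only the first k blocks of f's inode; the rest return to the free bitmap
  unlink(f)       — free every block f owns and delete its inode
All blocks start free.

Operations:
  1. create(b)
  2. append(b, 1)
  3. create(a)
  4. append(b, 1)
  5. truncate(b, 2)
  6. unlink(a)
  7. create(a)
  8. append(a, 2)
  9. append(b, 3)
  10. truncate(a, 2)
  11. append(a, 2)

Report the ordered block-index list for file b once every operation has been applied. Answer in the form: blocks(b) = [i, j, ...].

blocks(b) = [0, 1, 5, 6, 7]

after create(b) → b:[0]  free=[F.........]
after append(b, 1) → b:[0, 1]  free=[FF........]
after create(a) → a:[2], b:[0, 1]  free=[FFF.......]
after append(b, 1) → a:[2], b:[0, 1, 3]  free=[FFFF......]
after truncate(b, 2) → a:[2], b:[0, 1]  free=[FFF.......]
after unlink(a) → b:[0, 1]  free=[FF........]
after create(a) → a:[2], b:[0, 1]  free=[FFF.......]
after append(a, 2) → a:[2, 3, 4], b:[0, 1]  free=[FFFFF.....]
after append(b, 3) → a:[2, 3, 4], b:[0, 1, 5, 6, 7]  free=[FFFFFFFF..]
after truncate(a, 2) → a:[2, 3], b:[0, 1, 5, 6, 7]  free=[FFFF.FFF..]
after append(a, 2) → a:[2, 3, 4, 8], b:[0, 1, 5, 6, 7]  free=[FFFFFFFFF.]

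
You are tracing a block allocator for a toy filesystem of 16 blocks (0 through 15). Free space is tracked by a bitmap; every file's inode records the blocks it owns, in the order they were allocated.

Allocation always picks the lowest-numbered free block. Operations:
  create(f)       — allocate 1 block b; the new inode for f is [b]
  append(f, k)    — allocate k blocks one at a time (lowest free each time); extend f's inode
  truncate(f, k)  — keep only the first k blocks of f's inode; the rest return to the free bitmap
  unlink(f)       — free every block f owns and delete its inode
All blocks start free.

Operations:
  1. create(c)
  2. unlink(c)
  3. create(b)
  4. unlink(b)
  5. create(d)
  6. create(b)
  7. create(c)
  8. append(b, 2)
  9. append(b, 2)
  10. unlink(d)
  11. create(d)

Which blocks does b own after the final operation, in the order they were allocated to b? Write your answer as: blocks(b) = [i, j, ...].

  1. create(c)  ⇒  F...............  {c→[0]}
  2. unlink(c)  ⇒  ................  {}
  3. create(b)  ⇒  F...............  {b→[0]}
  4. unlink(b)  ⇒  ................  {}
  5. create(d)  ⇒  F...............  {d→[0]}
  6. create(b)  ⇒  FF..............  {b→[1]; d→[0]}
  7. create(c)  ⇒  FFF.............  {b→[1]; c→[2]; d→[0]}
  8. append(b, 2)  ⇒  FFFFF...........  {b→[1, 3, 4]; c→[2]; d→[0]}
  9. append(b, 2)  ⇒  FFFFFFF.........  {b→[1, 3, 4, 5, 6]; c→[2]; d→[0]}
  10. unlink(d)  ⇒  .FFFFFF.........  {b→[1, 3, 4, 5, 6]; c→[2]}
  11. create(d)  ⇒  FFFFFFF.........  {b→[1, 3, 4, 5, 6]; c→[2]; d→[0]}

blocks(b) = [1, 3, 4, 5, 6]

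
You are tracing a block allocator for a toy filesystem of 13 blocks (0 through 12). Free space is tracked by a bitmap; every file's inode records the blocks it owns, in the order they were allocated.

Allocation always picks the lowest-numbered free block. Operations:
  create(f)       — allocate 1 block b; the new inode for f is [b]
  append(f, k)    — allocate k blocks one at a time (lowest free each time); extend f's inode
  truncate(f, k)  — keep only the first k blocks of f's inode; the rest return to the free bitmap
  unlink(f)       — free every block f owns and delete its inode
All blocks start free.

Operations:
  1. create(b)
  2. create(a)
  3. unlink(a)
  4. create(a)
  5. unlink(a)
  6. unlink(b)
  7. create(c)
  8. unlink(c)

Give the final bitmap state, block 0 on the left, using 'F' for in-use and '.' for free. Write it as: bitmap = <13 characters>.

after create(b) → b:[0]  free=[F............]
after create(a) → a:[1], b:[0]  free=[FF...........]
after unlink(a) → b:[0]  free=[F............]
after create(a) → a:[1], b:[0]  free=[FF...........]
after unlink(a) → b:[0]  free=[F............]
after unlink(b) →   free=[.............]
after create(c) → c:[0]  free=[F............]
after unlink(c) →   free=[.............]

bitmap = .............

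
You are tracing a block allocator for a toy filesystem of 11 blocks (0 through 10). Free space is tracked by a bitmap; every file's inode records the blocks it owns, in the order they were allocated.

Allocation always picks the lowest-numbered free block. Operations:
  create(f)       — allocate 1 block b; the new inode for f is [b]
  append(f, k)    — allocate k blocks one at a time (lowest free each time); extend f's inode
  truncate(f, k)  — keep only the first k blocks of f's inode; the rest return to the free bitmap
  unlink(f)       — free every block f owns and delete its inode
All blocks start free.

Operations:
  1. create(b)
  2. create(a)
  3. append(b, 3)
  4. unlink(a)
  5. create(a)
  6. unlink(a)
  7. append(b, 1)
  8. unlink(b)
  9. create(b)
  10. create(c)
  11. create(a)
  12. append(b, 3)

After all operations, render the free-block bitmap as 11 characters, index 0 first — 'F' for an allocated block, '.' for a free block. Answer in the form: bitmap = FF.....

bitmap = FFFFFF.....

  1. create(b)  ⇒  F..........  {b→[0]}
  2. create(a)  ⇒  FF.........  {a→[1]; b→[0]}
  3. append(b, 3)  ⇒  FFFFF......  {a→[1]; b→[0, 2, 3, 4]}
  4. unlink(a)  ⇒  F.FFF......  {b→[0, 2, 3, 4]}
  5. create(a)  ⇒  FFFFF......  {a→[1]; b→[0, 2, 3, 4]}
  6. unlink(a)  ⇒  F.FFF......  {b→[0, 2, 3, 4]}
  7. append(b, 1)  ⇒  FFFFF......  {b→[0, 2, 3, 4, 1]}
  8. unlink(b)  ⇒  ...........  {}
  9. create(b)  ⇒  F..........  {b→[0]}
  10. create(c)  ⇒  FF.........  {b→[0]; c→[1]}
  11. create(a)  ⇒  FFF........  {a→[2]; b→[0]; c→[1]}
  12. append(b, 3)  ⇒  FFFFFF.....  {a→[2]; b→[0, 3, 4, 5]; c→[1]}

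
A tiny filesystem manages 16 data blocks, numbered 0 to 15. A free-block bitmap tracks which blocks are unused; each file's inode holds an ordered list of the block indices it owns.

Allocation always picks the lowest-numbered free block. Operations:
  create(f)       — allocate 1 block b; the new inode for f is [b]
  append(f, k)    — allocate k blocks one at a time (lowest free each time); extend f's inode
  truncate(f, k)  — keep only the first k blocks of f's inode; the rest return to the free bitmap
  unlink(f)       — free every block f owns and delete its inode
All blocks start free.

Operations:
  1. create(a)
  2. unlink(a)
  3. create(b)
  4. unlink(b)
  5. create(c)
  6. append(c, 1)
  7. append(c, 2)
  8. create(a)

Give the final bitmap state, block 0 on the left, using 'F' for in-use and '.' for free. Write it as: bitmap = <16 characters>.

  1. create(a)  ⇒  F...............  {a→[0]}
  2. unlink(a)  ⇒  ................  {}
  3. create(b)  ⇒  F...............  {b→[0]}
  4. unlink(b)  ⇒  ................  {}
  5. create(c)  ⇒  F...............  {c→[0]}
  6. append(c, 1)  ⇒  FF..............  {c→[0, 1]}
  7. append(c, 2)  ⇒  FFFF............  {c→[0, 1, 2, 3]}
  8. create(a)  ⇒  FFFFF...........  {a→[4]; c→[0, 1, 2, 3]}

bitmap = FFFFF...........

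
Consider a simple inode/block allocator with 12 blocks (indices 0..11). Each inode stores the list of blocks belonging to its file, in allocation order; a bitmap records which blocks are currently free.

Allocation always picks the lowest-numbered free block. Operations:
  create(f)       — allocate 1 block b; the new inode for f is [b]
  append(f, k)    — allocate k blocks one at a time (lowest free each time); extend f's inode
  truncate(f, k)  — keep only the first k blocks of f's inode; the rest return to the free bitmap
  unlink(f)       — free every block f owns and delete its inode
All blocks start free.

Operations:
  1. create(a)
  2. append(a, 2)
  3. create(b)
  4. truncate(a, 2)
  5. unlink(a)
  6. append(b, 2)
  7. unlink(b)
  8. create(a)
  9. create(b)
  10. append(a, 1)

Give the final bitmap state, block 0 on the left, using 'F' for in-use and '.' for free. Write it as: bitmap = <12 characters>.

  1. create(a)  ⇒  F...........  {a→[0]}
  2. append(a, 2)  ⇒  FFF.........  {a→[0, 1, 2]}
  3. create(b)  ⇒  FFFF........  {a→[0, 1, 2]; b→[3]}
  4. truncate(a, 2)  ⇒  FF.F........  {a→[0, 1]; b→[3]}
  5. unlink(a)  ⇒  ...F........  {b→[3]}
  6. append(b, 2)  ⇒  FF.F........  {b→[3, 0, 1]}
  7. unlink(b)  ⇒  ............  {}
  8. create(a)  ⇒  F...........  {a→[0]}
  9. create(b)  ⇒  FF..........  {a→[0]; b→[1]}
  10. append(a, 1)  ⇒  FFF.........  {a→[0, 2]; b→[1]}

bitmap = FFF.........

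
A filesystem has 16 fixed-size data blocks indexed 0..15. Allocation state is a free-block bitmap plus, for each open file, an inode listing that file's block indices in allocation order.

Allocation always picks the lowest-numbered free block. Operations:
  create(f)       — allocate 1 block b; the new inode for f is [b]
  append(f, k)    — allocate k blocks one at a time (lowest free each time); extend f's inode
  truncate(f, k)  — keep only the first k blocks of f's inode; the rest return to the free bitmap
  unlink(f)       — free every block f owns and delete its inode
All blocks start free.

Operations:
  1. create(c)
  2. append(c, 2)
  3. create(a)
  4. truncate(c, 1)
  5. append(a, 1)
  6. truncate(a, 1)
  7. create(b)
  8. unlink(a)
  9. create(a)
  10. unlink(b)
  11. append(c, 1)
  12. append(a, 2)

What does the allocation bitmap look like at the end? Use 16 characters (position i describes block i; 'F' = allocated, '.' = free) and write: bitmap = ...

bitmap = FFFFF...........

after create(c) → c:[0]  free=[F...............]
after append(c, 2) → c:[0, 1, 2]  free=[FFF.............]
after create(a) → a:[3], c:[0, 1, 2]  free=[FFFF............]
after truncate(c, 1) → a:[3], c:[0]  free=[F..F............]
after append(a, 1) → a:[3, 1], c:[0]  free=[FF.F............]
after truncate(a, 1) → a:[3], c:[0]  free=[F..F............]
after create(b) → a:[3], b:[1], c:[0]  free=[FF.F............]
after unlink(a) → b:[1], c:[0]  free=[FF..............]
after create(a) → a:[2], b:[1], c:[0]  free=[FFF.............]
after unlink(b) → a:[2], c:[0]  free=[F.F.............]
after append(c, 1) → a:[2], c:[0, 1]  free=[FFF.............]
after append(a, 2) → a:[2, 3, 4], c:[0, 1]  free=[FFFFF...........]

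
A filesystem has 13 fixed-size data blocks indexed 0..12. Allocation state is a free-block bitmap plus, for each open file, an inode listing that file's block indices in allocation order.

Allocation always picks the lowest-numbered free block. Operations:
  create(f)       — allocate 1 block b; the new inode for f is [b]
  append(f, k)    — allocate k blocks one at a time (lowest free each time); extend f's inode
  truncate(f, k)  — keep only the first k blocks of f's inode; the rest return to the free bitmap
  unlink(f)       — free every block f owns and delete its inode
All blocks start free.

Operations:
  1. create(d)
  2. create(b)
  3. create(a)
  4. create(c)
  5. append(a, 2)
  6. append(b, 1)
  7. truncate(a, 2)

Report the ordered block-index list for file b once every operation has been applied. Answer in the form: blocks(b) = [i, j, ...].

after create(d) → d:[0]  free=[F............]
after create(b) → b:[1], d:[0]  free=[FF...........]
after create(a) → a:[2], b:[1], d:[0]  free=[FFF..........]
after create(c) → a:[2], b:[1], c:[3], d:[0]  free=[FFFF.........]
after append(a, 2) → a:[2, 4, 5], b:[1], c:[3], d:[0]  free=[FFFFFF.......]
after append(b, 1) → a:[2, 4, 5], b:[1, 6], c:[3], d:[0]  free=[FFFFFFF......]
after truncate(a, 2) → a:[2, 4], b:[1, 6], c:[3], d:[0]  free=[FFFFF.F......]

blocks(b) = [1, 6]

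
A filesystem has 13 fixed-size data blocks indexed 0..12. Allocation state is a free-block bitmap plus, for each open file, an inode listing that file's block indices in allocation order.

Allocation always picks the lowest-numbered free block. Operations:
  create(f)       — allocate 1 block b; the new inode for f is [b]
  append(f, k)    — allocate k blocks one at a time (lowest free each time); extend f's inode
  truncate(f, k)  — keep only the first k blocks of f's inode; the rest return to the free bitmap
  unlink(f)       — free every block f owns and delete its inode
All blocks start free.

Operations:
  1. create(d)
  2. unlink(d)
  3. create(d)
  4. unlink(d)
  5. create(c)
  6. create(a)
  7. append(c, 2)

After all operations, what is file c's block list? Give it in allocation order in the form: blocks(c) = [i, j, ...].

blocks(c) = [0, 2, 3]

[1] create(d) — d=0 (map F............)
[2] unlink(d) —  (map .............)
[3] create(d) — d=0 (map F............)
[4] unlink(d) —  (map .............)
[5] create(c) — c=0 (map F............)
[6] create(a) — a=1 c=0 (map FF...........)
[7] append(c, 2) — a=1 c=0,2,3 (map FFFF.........)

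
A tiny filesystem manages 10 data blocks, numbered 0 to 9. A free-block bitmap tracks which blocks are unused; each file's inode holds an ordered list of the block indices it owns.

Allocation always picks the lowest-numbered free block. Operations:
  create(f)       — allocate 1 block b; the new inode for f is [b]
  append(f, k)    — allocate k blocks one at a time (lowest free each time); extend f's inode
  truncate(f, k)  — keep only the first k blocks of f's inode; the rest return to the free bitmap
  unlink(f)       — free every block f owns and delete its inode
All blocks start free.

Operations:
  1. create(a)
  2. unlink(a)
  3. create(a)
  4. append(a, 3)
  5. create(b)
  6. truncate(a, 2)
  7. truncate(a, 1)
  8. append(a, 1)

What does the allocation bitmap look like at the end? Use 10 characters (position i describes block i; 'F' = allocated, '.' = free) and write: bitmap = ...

create(a): bitmap=F......... | a=[0]
unlink(a): bitmap=.......... | 
create(a): bitmap=F......... | a=[0]
append(a, 3): bitmap=FFFF...... | a=[0, 1, 2, 3]
create(b): bitmap=FFFFF..... | a=[0, 1, 2, 3] b=[4]
truncate(a, 2): bitmap=FF..F..... | a=[0, 1] b=[4]
truncate(a, 1): bitmap=F...F..... | a=[0] b=[4]
append(a, 1): bitmap=FF..F..... | a=[0, 1] b=[4]

bitmap = FF..F.....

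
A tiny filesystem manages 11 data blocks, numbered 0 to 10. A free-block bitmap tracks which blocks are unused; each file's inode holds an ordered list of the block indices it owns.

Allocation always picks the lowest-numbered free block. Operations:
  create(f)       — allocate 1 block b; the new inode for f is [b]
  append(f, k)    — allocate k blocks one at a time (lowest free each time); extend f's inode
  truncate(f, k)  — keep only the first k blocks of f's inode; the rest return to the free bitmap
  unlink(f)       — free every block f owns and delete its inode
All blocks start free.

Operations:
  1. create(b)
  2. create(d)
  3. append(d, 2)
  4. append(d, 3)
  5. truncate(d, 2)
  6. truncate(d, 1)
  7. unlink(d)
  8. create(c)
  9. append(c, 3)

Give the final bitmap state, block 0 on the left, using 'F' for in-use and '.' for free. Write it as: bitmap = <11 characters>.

after create(b) → b:[0]  free=[F..........]
after create(d) → b:[0], d:[1]  free=[FF.........]
after append(d, 2) → b:[0], d:[1, 2, 3]  free=[FFFF.......]
after append(d, 3) → b:[0], d:[1, 2, 3, 4, 5, 6]  free=[FFFFFFF....]
after truncate(d, 2) → b:[0], d:[1, 2]  free=[FFF........]
after truncate(d, 1) → b:[0], d:[1]  free=[FF.........]
after unlink(d) → b:[0]  free=[F..........]
after create(c) → b:[0], c:[1]  free=[FF.........]
after append(c, 3) → b:[0], c:[1, 2, 3, 4]  free=[FFFFF......]

bitmap = FFFFF......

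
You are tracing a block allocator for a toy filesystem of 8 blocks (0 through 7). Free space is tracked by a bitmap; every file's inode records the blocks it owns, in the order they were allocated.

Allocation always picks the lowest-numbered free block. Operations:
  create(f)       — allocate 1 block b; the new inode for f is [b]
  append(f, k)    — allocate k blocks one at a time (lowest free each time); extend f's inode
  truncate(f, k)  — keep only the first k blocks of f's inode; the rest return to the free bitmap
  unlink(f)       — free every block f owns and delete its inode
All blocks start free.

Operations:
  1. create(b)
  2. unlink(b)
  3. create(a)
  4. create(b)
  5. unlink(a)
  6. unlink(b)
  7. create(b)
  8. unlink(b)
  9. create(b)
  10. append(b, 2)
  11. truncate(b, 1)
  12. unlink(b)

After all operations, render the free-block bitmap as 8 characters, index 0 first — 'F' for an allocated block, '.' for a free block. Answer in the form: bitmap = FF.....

after create(b) → b:[0]  free=[F.......]
after unlink(b) →   free=[........]
after create(a) → a:[0]  free=[F.......]
after create(b) → a:[0], b:[1]  free=[FF......]
after unlink(a) → b:[1]  free=[.F......]
after unlink(b) →   free=[........]
after create(b) → b:[0]  free=[F.......]
after unlink(b) →   free=[........]
after create(b) → b:[0]  free=[F.......]
after append(b, 2) → b:[0, 1, 2]  free=[FFF.....]
after truncate(b, 1) → b:[0]  free=[F.......]
after unlink(b) →   free=[........]

bitmap = ........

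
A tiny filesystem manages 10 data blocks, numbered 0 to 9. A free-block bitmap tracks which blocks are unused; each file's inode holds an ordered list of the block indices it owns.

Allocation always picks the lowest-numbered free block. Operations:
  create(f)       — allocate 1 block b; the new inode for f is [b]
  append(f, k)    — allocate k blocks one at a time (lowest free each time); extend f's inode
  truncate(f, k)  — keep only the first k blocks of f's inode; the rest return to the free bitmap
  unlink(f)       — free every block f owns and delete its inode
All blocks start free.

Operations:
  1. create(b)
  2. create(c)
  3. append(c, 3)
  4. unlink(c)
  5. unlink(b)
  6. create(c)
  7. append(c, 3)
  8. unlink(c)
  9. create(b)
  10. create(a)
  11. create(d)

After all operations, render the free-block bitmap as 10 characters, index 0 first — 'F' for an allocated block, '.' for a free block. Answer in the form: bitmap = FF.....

bitmap = FFF.......

create(b): bitmap=F......... | b=[0]
create(c): bitmap=FF........ | b=[0] c=[1]
append(c, 3): bitmap=FFFFF..... | b=[0] c=[1, 2, 3, 4]
unlink(c): bitmap=F......... | b=[0]
unlink(b): bitmap=.......... | 
create(c): bitmap=F......... | c=[0]
append(c, 3): bitmap=FFFF...... | c=[0, 1, 2, 3]
unlink(c): bitmap=.......... | 
create(b): bitmap=F......... | b=[0]
create(a): bitmap=FF........ | a=[1] b=[0]
create(d): bitmap=FFF....... | a=[1] b=[0] d=[2]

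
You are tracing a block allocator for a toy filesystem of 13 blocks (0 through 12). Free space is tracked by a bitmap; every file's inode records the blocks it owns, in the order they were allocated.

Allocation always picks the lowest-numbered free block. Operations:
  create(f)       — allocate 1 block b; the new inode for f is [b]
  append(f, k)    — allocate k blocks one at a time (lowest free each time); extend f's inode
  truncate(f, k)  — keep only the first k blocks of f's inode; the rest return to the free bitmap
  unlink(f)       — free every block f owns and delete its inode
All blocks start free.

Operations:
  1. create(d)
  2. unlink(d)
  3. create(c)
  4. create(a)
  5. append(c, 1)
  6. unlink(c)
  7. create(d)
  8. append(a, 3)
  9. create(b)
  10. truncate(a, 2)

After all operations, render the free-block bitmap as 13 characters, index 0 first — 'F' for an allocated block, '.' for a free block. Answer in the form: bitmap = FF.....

bitmap = FFF..F.......

  1. create(d)  ⇒  F............  {d→[0]}
  2. unlink(d)  ⇒  .............  {}
  3. create(c)  ⇒  F............  {c→[0]}
  4. create(a)  ⇒  FF...........  {a→[1]; c→[0]}
  5. append(c, 1)  ⇒  FFF..........  {a→[1]; c→[0, 2]}
  6. unlink(c)  ⇒  .F...........  {a→[1]}
  7. create(d)  ⇒  FF...........  {a→[1]; d→[0]}
  8. append(a, 3)  ⇒  FFFFF........  {a→[1, 2, 3, 4]; d→[0]}
  9. create(b)  ⇒  FFFFFF.......  {a→[1, 2, 3, 4]; b→[5]; d→[0]}
  10. truncate(a, 2)  ⇒  FFF..F.......  {a→[1, 2]; b→[5]; d→[0]}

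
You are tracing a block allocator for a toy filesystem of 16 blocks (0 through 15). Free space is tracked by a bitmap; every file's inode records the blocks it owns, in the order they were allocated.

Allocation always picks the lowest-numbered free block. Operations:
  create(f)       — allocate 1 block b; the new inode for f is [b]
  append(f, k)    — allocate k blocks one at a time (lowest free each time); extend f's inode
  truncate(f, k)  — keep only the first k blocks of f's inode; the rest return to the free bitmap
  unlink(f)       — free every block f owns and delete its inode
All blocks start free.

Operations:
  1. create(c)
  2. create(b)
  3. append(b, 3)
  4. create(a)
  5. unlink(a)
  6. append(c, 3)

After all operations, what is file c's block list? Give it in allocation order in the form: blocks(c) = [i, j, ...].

blocks(c) = [0, 5, 6, 7]

create(c): bitmap=F............... | c=[0]
create(b): bitmap=FF.............. | b=[1] c=[0]
append(b, 3): bitmap=FFFFF........... | b=[1, 2, 3, 4] c=[0]
create(a): bitmap=FFFFFF.......... | a=[5] b=[1, 2, 3, 4] c=[0]
unlink(a): bitmap=FFFFF........... | b=[1, 2, 3, 4] c=[0]
append(c, 3): bitmap=FFFFFFFF........ | b=[1, 2, 3, 4] c=[0, 5, 6, 7]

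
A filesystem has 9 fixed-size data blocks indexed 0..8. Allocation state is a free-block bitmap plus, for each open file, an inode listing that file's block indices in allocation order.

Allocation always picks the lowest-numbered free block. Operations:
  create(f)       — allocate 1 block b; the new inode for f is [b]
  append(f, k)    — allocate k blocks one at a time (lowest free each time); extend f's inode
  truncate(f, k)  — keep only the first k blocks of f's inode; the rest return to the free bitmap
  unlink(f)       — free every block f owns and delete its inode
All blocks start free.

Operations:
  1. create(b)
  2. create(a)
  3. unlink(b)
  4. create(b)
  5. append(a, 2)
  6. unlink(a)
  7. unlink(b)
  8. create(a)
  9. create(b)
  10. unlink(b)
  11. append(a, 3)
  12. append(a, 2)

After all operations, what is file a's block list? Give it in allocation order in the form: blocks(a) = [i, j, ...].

create(b): bitmap=F........ | b=[0]
create(a): bitmap=FF....... | a=[1] b=[0]
unlink(b): bitmap=.F....... | a=[1]
create(b): bitmap=FF....... | a=[1] b=[0]
append(a, 2): bitmap=FFFF..... | a=[1, 2, 3] b=[0]
unlink(a): bitmap=F........ | b=[0]
unlink(b): bitmap=......... | 
create(a): bitmap=F........ | a=[0]
create(b): bitmap=FF....... | a=[0] b=[1]
unlink(b): bitmap=F........ | a=[0]
append(a, 3): bitmap=FFFF..... | a=[0, 1, 2, 3]
append(a, 2): bitmap=FFFFFF... | a=[0, 1, 2, 3, 4, 5]

blocks(a) = [0, 1, 2, 3, 4, 5]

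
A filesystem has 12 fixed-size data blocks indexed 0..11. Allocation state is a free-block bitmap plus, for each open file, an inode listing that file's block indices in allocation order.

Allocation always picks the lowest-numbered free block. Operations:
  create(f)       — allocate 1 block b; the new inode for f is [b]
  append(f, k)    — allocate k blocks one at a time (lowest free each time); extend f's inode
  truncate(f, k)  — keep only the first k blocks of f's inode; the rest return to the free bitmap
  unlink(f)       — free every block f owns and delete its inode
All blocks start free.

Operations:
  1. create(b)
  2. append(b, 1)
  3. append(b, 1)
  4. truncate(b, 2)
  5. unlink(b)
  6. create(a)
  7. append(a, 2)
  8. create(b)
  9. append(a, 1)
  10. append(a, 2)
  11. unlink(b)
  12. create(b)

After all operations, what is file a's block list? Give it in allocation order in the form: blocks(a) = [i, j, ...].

  1. create(b)  ⇒  F...........  {b→[0]}
  2. append(b, 1)  ⇒  FF..........  {b→[0, 1]}
  3. append(b, 1)  ⇒  FFF.........  {b→[0, 1, 2]}
  4. truncate(b, 2)  ⇒  FF..........  {b→[0, 1]}
  5. unlink(b)  ⇒  ............  {}
  6. create(a)  ⇒  F...........  {a→[0]}
  7. append(a, 2)  ⇒  FFF.........  {a→[0, 1, 2]}
  8. create(b)  ⇒  FFFF........  {a→[0, 1, 2]; b→[3]}
  9. append(a, 1)  ⇒  FFFFF.......  {a→[0, 1, 2, 4]; b→[3]}
  10. append(a, 2)  ⇒  FFFFFFF.....  {a→[0, 1, 2, 4, 5, 6]; b→[3]}
  11. unlink(b)  ⇒  FFF.FFF.....  {a→[0, 1, 2, 4, 5, 6]}
  12. create(b)  ⇒  FFFFFFF.....  {a→[0, 1, 2, 4, 5, 6]; b→[3]}

blocks(a) = [0, 1, 2, 4, 5, 6]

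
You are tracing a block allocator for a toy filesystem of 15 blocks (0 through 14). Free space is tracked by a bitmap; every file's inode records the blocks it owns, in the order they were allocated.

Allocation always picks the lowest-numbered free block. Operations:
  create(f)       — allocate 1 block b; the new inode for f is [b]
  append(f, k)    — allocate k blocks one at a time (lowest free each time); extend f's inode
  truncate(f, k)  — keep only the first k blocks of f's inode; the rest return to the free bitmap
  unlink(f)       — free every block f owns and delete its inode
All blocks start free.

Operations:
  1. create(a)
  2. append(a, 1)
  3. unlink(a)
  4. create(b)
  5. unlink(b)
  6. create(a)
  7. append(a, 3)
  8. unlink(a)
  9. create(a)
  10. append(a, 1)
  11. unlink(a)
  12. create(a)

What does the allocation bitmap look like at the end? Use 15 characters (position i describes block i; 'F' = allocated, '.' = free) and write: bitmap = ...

  1. create(a)  ⇒  F..............  {a→[0]}
  2. append(a, 1)  ⇒  FF.............  {a→[0, 1]}
  3. unlink(a)  ⇒  ...............  {}
  4. create(b)  ⇒  F..............  {b→[0]}
  5. unlink(b)  ⇒  ...............  {}
  6. create(a)  ⇒  F..............  {a→[0]}
  7. append(a, 3)  ⇒  FFFF...........  {a→[0, 1, 2, 3]}
  8. unlink(a)  ⇒  ...............  {}
  9. create(a)  ⇒  F..............  {a→[0]}
  10. append(a, 1)  ⇒  FF.............  {a→[0, 1]}
  11. unlink(a)  ⇒  ...............  {}
  12. create(a)  ⇒  F..............  {a→[0]}

bitmap = F..............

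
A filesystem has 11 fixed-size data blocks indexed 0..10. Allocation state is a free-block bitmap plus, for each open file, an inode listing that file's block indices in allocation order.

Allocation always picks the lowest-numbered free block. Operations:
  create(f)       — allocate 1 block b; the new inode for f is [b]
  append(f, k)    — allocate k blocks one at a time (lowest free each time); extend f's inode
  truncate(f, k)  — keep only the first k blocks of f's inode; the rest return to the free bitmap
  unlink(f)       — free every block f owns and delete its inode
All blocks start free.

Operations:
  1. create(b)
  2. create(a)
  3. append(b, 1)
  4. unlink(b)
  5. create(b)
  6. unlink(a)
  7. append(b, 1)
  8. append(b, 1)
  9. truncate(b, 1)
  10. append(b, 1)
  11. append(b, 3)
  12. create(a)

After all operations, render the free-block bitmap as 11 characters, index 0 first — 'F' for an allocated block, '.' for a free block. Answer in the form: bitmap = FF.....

  1. create(b)  ⇒  F..........  {b→[0]}
  2. create(a)  ⇒  FF.........  {a→[1]; b→[0]}
  3. append(b, 1)  ⇒  FFF........  {a→[1]; b→[0, 2]}
  4. unlink(b)  ⇒  .F.........  {a→[1]}
  5. create(b)  ⇒  FF.........  {a→[1]; b→[0]}
  6. unlink(a)  ⇒  F..........  {b→[0]}
  7. append(b, 1)  ⇒  FF.........  {b→[0, 1]}
  8. append(b, 1)  ⇒  FFF........  {b→[0, 1, 2]}
  9. truncate(b, 1)  ⇒  F..........  {b→[0]}
  10. append(b, 1)  ⇒  FF.........  {b→[0, 1]}
  11. append(b, 3)  ⇒  FFFFF......  {b→[0, 1, 2, 3, 4]}
  12. create(a)  ⇒  FFFFFF.....  {a→[5]; b→[0, 1, 2, 3, 4]}

bitmap = FFFFFF.....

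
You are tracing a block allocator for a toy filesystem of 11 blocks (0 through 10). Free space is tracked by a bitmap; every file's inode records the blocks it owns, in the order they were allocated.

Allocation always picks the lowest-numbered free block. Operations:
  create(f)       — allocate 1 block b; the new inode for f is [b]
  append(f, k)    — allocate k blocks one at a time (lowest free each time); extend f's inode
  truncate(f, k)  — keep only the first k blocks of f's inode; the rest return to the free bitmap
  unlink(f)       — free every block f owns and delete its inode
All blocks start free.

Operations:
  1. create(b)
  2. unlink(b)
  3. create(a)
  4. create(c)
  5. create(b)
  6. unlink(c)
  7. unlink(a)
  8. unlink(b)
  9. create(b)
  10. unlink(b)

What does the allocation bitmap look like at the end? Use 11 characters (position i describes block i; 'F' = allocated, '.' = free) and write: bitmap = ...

  1. create(b)  ⇒  F..........  {b→[0]}
  2. unlink(b)  ⇒  ...........  {}
  3. create(a)  ⇒  F..........  {a→[0]}
  4. create(c)  ⇒  FF.........  {a→[0]; c→[1]}
  5. create(b)  ⇒  FFF........  {a→[0]; b→[2]; c→[1]}
  6. unlink(c)  ⇒  F.F........  {a→[0]; b→[2]}
  7. unlink(a)  ⇒  ..F........  {b→[2]}
  8. unlink(b)  ⇒  ...........  {}
  9. create(b)  ⇒  F..........  {b→[0]}
  10. unlink(b)  ⇒  ...........  {}

bitmap = ...........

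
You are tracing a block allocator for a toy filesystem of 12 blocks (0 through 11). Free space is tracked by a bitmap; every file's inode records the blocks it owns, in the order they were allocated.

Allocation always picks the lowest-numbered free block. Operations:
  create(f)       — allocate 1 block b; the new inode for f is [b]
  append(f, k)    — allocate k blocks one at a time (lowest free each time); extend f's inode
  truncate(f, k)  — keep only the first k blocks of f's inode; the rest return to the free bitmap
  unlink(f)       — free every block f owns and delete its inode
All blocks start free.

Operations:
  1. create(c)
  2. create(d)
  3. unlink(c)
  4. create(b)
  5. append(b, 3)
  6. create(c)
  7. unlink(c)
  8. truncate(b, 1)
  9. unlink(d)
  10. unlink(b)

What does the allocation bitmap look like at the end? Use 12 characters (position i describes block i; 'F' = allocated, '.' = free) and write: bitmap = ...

bitmap = ............

[1] create(c) — c=0 (map F...........)
[2] create(d) — c=0 d=1 (map FF..........)
[3] unlink(c) — d=1 (map .F..........)
[4] create(b) — b=0 d=1 (map FF..........)
[5] append(b, 3) — b=0,2,3,4 d=1 (map FFFFF.......)
[6] create(c) — b=0,2,3,4 c=5 d=1 (map FFFFFF......)
[7] unlink(c) — b=0,2,3,4 d=1 (map FFFFF.......)
[8] truncate(b, 1) — b=0 d=1 (map FF..........)
[9] unlink(d) — b=0 (map F...........)
[10] unlink(b) —  (map ............)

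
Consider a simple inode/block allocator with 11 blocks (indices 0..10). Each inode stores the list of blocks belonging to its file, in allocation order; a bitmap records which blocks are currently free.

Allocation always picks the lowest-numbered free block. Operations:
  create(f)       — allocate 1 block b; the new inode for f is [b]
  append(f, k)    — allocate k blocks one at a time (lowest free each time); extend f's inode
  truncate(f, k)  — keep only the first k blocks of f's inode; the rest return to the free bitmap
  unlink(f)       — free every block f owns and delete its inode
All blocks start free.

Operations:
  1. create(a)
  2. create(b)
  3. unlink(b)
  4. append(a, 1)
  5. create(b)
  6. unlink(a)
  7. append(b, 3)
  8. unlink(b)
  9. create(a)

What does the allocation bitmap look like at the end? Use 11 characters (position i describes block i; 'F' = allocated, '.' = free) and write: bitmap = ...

bitmap = F..........

[1] create(a) — a=0 (map F..........)
[2] create(b) — a=0 b=1 (map FF.........)
[3] unlink(b) — a=0 (map F..........)
[4] append(a, 1) — a=0,1 (map FF.........)
[5] create(b) — a=0,1 b=2 (map FFF........)
[6] unlink(a) — b=2 (map ..F........)
[7] append(b, 3) — b=2,0,1,3 (map FFFF.......)
[8] unlink(b) —  (map ...........)
[9] create(a) — a=0 (map F..........)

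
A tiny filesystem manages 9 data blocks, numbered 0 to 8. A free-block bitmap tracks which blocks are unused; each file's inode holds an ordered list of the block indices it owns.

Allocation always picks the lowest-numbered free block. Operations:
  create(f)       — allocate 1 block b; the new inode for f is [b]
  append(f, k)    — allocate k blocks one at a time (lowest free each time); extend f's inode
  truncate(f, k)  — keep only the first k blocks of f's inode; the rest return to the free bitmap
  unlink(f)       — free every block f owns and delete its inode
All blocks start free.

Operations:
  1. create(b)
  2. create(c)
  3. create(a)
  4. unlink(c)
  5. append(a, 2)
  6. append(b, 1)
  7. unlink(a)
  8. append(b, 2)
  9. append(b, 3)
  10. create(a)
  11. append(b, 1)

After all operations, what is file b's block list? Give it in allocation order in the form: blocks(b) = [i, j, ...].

after create(b) → b:[0]  free=[F........]
after create(c) → b:[0], c:[1]  free=[FF.......]
after create(a) → a:[2], b:[0], c:[1]  free=[FFF......]
after unlink(c) → a:[2], b:[0]  free=[F.F......]
after append(a, 2) → a:[2, 1, 3], b:[0]  free=[FFFF.....]
after append(b, 1) → a:[2, 1, 3], b:[0, 4]  free=[FFFFF....]
after unlink(a) → b:[0, 4]  free=[F...F....]
after append(b, 2) → b:[0, 4, 1, 2]  free=[FFF.F....]
after append(b, 3) → b:[0, 4, 1, 2, 3, 5, 6]  free=[FFFFFFF..]
after create(a) → a:[7], b:[0, 4, 1, 2, 3, 5, 6]  free=[FFFFFFFF.]
after append(b, 1) → a:[7], b:[0, 4, 1, 2, 3, 5, 6, 8]  free=[FFFFFFFFF]

blocks(b) = [0, 4, 1, 2, 3, 5, 6, 8]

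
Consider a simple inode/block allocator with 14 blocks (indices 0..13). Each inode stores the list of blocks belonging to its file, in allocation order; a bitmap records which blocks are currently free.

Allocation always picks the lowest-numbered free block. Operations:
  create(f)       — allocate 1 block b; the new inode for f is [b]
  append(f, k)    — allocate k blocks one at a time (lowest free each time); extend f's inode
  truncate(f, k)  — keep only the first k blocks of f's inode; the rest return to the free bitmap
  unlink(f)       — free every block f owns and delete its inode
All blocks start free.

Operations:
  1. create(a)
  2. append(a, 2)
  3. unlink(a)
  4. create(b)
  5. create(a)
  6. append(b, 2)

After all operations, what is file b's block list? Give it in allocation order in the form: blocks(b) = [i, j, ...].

after create(a) → a:[0]  free=[F.............]
after append(a, 2) → a:[0, 1, 2]  free=[FFF...........]
after unlink(a) →   free=[..............]
after create(b) → b:[0]  free=[F.............]
after create(a) → a:[1], b:[0]  free=[FF............]
after append(b, 2) → a:[1], b:[0, 2, 3]  free=[FFFF..........]

blocks(b) = [0, 2, 3]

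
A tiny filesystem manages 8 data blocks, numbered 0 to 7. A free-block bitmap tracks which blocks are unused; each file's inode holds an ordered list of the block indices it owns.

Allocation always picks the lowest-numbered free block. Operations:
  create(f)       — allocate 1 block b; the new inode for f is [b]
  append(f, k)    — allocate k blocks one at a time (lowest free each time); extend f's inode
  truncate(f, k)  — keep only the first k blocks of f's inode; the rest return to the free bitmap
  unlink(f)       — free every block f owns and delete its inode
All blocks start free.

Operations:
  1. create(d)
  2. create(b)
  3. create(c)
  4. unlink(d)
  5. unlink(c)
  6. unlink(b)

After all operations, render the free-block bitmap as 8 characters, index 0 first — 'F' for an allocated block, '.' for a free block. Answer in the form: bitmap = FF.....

create(d): bitmap=F....... | d=[0]
create(b): bitmap=FF...... | b=[1] d=[0]
create(c): bitmap=FFF..... | b=[1] c=[2] d=[0]
unlink(d): bitmap=.FF..... | b=[1] c=[2]
unlink(c): bitmap=.F...... | b=[1]
unlink(b): bitmap=........ | 

bitmap = ........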